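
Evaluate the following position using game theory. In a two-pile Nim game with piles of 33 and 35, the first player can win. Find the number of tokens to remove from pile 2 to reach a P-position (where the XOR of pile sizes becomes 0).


Piles: 33 and 35
Current XOR: 33 XOR 35 = 2 (non-zero, so this is an N-position).
To make the XOR zero, we need to find a move that balances the piles.
For pile 2 (size 35): target = 35 XOR 2 = 33
We reduce pile 2 from 35 to 33.
Tokens removed: 35 - 33 = 2
Verification: 33 XOR 33 = 0

2


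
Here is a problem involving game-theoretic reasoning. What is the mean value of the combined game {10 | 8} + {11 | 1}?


G1 = {10 | 8}, G2 = {11 | 1}
Each is a switch {a | b} with numbers a > b; its mean value is (a + b)/2, and mean value is additive over game sums: m(G1 + G2) = m(G1) + m(G2).
Mean of G1 = (10 + (8))/2 = 18/2 = 9
Mean of G2 = (11 + (1))/2 = 12/2 = 6
Mean of G1 + G2 = 9 + 6 = 15

15


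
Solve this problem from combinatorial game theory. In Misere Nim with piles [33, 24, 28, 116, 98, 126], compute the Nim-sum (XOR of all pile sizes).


We need the XOR (exclusive or) of all pile sizes.
After XOR-ing pile 1 (size 33): 0 XOR 33 = 33
After XOR-ing pile 2 (size 24): 33 XOR 24 = 57
After XOR-ing pile 3 (size 28): 57 XOR 28 = 37
After XOR-ing pile 4 (size 116): 37 XOR 116 = 81
After XOR-ing pile 5 (size 98): 81 XOR 98 = 51
After XOR-ing pile 6 (size 126): 51 XOR 126 = 77
The Nim-value of this position is 77.

77


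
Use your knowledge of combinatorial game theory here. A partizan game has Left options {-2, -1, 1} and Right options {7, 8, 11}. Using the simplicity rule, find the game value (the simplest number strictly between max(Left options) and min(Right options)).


Left options: {-2, -1, 1}, max = 1
Right options: {7, 8, 11}, min = 7
All options are numbers and max(Left) < min(Right), so by the simplicity theorem the value is the simplest (earliest-born) number strictly between 1 and 7.
Integers 2 through 6 all lie strictly between 1 and 7.
Among integers, the simplest (lowest birthday = smallest |n|; 0 is born on day 0, +-n on day n) is 2.
No non-integer in the interval can be simpler: if x is a non-integer in the interval, then floor(x) or ceil(x) also lies in the interval (the interval contains an integer), and both are proper prefixes of x's sign expansion, i.e. born earlier. So the game value is 2.
Game value = 2

2


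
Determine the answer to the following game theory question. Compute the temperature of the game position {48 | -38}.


The game is {48 | -38}, a switch {a | b} with numbers a > b.
Cooling {a | b} by t gives {a - t | b + t}, which stops being hot when a - t = b + t, i.e. at t = (a - b)/2. So the temperature of a switch is (a - b)/2.
Temperature = (Left option - Right option) / 2
= (48 - (-38)) / 2
= 86 / 2
= 43

43


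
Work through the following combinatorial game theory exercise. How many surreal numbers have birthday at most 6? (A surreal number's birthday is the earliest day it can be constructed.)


Day 0: {|} = 0 is born. Count = 1.
Day n: the number of surreal numbers born by day n is 2^(n+1) - 1.
By day 0: 2^1 - 1 = 1
By day 1: 2^2 - 1 = 3
By day 2: 2^3 - 1 = 7
By day 3: 2^4 - 1 = 15
By day 4: 2^5 - 1 = 31
By day 5: 2^6 - 1 = 63
By day 6: 2^7 - 1 = 127
By day 6: 127 surreal numbers.

127


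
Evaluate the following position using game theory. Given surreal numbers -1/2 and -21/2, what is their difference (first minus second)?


x = -1/2, y = -21/2
Converting to common denominator: 2
x = -1/2, y = -21/2
x - y = -1/2 - -21/2 = 10

10


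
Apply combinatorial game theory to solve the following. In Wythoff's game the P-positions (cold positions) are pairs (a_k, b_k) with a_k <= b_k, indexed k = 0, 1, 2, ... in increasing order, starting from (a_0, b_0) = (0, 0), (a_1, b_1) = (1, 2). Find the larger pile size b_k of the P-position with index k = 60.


By Wythoff's theorem, a_k = floor(k * phi) and b_k = floor(k * phi^2) = a_k + k, where phi = (1 + sqrt(5))/2 is the golden ratio.
phi = (1 + sqrt(5))/2 = 1.618034
phi^2 = phi + 1 = 2.618034
k = 60
k * phi^2 = 60 * 2.618034 = 157.082039
b_60 = floor(k * phi^2) = 157 (check: a_60 + k = 97 + 60 = 157)

157


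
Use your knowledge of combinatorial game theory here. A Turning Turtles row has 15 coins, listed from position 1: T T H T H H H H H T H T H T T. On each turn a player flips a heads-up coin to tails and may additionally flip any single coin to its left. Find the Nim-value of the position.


Coins: T T H T H H H H H T H T H T T
Key fact: a single head at position k behaves exactly like a Nim heap of size k (turning it to T and optionally flipping a coin at j < k corresponds to moving the heap from k to j, or to 0), and heads combine as a disjunctive sum (two heads at the same place would cancel, matching j XOR j = 0). So the Nim-value is the XOR of the 1-indexed positions of the heads.
Face-up positions (1-indexed): [3, 5, 6, 7, 8, 9, 11, 13]
XOR 0 with 3: 0 XOR 3 = 3
XOR 3 with 5: 3 XOR 5 = 6
XOR 6 with 6: 6 XOR 6 = 0
XOR 0 with 7: 0 XOR 7 = 7
XOR 7 with 8: 7 XOR 8 = 15
XOR 15 with 9: 15 XOR 9 = 6
XOR 6 with 11: 6 XOR 11 = 13
XOR 13 with 13: 13 XOR 13 = 0
Nim-value = 0

0


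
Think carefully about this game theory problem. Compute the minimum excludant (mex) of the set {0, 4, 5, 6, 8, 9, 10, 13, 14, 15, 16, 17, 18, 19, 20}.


Set = {0, 4, 5, 6, 8, 9, 10, 13, 14, 15, 16, 17, 18, 19, 20}
0 is in the set.
1 is NOT in the set. This is the mex.
mex = 1

1


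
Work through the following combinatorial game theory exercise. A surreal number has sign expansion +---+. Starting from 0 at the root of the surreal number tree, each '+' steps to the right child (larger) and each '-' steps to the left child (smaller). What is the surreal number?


Sign expansion: +---+
Rule: track bounds (lo, hi), initially (-inf, +inf). On '+', the current value becomes lo and we move to the simplest number in (value, hi): value + 1 if hi = +inf, otherwise the midpoint (value + hi)/2. On '-', the current value becomes hi and we move to value - 1 if lo = -inf, otherwise the midpoint (lo + value)/2.
Start at 0.
Step 1: sign = +, move right. Bounds: (0, +inf). Value = 1
Step 2: sign = -, move left. Bounds: (0, 1). Value = 1/2
Step 3: sign = -, move left. Bounds: (0, 1/2). Value = 1/4
Step 4: sign = -, move left. Bounds: (0, 1/4). Value = 1/8
Step 5: sign = +, move right. Bounds: (1/8, 1/4). Value = 3/16
The surreal number with sign expansion +---+ is 3/16.

3/16


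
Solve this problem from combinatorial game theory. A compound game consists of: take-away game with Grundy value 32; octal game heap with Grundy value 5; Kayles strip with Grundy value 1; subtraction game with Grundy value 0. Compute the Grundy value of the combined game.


By the Sprague-Grundy theorem, the Grundy value of a sum of games is the XOR of individual Grundy values.
take-away game: Grundy value = 32. Running XOR: 0 XOR 32 = 32
octal game heap: Grundy value = 5. Running XOR: 32 XOR 5 = 37
Kayles strip: Grundy value = 1. Running XOR: 37 XOR 1 = 36
subtraction game: Grundy value = 0. Running XOR: 36 XOR 0 = 36
The combined Grundy value is 36.

36


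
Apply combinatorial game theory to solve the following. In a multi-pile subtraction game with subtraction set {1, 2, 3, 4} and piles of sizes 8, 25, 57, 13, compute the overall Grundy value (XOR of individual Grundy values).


Subtraction set: {1, 2, 3, 4}
For this subtraction set, G(n) = n mod 5 (period = max + 1 = 5).
Pile 1 (size 8): G(8) = 8 mod 5 = 3
Pile 2 (size 25): G(25) = 25 mod 5 = 0
Pile 3 (size 57): G(57) = 57 mod 5 = 2
Pile 4 (size 13): G(13) = 13 mod 5 = 3
Total Grundy value = XOR of all: 3 XOR 0 XOR 2 XOR 3 = 2

2


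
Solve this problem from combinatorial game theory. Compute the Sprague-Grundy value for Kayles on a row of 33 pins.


Kayles: a move removes 1 or 2 adjacent pins from a contiguous row.
Removing pins from a row of k leaves two independent rows (a, b) with a + b = k - 1 (one pin) or a + b = k - 2 (two pins); an end removal gives a = 0.
By Sprague-Grundy, G(k) = mex{ G(a) XOR G(b) } over all these splits. G(0) = 0.
G(1): splits (0,0):0^0=0 -> mex({0}) = 1
G(2): splits (0,1):0^1=1 (0,0):0^0=0 -> mex({0, 1}) = 2
G(3): splits (0,2):0^2=2 (1,1):1^1=0 (0,1):0^1=1 -> mex({0, 1, 2}) = 3
G(4): splits (0,3):0^3=3 (1,2):1^2=3 (0,2):0^2=2 (1,1):1^1=0 -> mex({0, 2, 3}) = 1
G(5): splits (0,4):0^1=1 (1,3):1^3=2 (2,2):2^2=0 (0,3):0^3=3 (1,2):1^2=3 -> mex({0, 1, 2, 3}) = 4
G(6) = mex({0, 1, 2, 4}) = 3
G(7) = mex({0, 1, 3, 4, 5}) = 2
G(8) = mex({0, 2, 3, 5, 6}) = 1
G(9) = mex({0, 1, 2, 3, 6, 7}) = 4
G(10) = mex({0, 1, 3, 4, 5, 7}) = 2
G(11) = mex({0, 1, 2, 3, 4, 5}) = 6
G(12) = mex({0, 1, 2, 3, 5, 6, 7}) = 4
G(13) = mex({0, 2, 3, 4, 6, 7}) = 1
G(14) = mex({0, 1, 4, 5, 6, 7}) = 2
G(15) = mex({0, 1, 2, 3, 4, 5, 6}) = 7
G(16) = mex({0, 2, 3, 5, 6, 7}) = 1
G(17) = mex({0, 1, 2, 3, 5, 6, 7}) = 4
G(18) = mex({0, 1, 2, 4, 5, 6}) = 3
G(19) = mex({0, 1, 3, 4, 5, 7}) = 2
G(20) = mex({0, 2, 3, 4, 5, 6, 7}) = 1
G(21) = mex({0, 1, 2, 3, 5, 6, 7}) = 4
G(22) = mex({0, 1, 2, 3, 4, 5, 7}) = 6
G(23) = mex({0, 1, 2, 3, 4, 5, 6}) = 7
G(24) = mex({0, 1, 2, 3, 5, 6, 7}) = 4
G(25) = mex({0, 2, 3, 4, 6, 7}) = 1
G(26) = mex({0, 1, 3, 4, 5, 6, 7}) = 2
G(27) = mex({0, 1, 2, 3, 4, 5, 6, 7}) = 8
G(28) = mex({0, 1, 2, 3, 4, 6, 7, 8}) = 5
G(29) = mex({0, 1, 2, 3, 5, 6, 7, 8, 9}) = 4
G(30) = mex({0, 1, 2, 3, 4, 5, 6, 9, 10}) = 7
G(31) = mex({0, 1, 3, 4, 5, 7, 10, 11}) = 2
G(32) = mex({0, 2, 3, 4, 5, 6, 7, 9, 11}) = 1
G(33) = mex({0, 1, 2, 3, 4, 5, 6, 7, 9, 12}) = 8
Therefore G(33) = 8.

8


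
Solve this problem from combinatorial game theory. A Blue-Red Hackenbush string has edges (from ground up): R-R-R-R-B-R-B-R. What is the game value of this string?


Edges (from ground): R-R-R-R-B-R-B-R
By Berlekamp's sign-expansion rule, a Blue-Red Hackenbush stalk has the value of the surreal number whose sign sequence is the edge sequence with B -> + and R -> -.
Sign sequence: ----+-+-
Trace the sign expansion in the surreal number tree, starting from 0:
Edge 1: R (sign -) -> bounds (-inf, 0), value = -1
Edge 2: R (sign -) -> bounds (-inf, -1), value = -2
Edge 3: R (sign -) -> bounds (-inf, -2), value = -3
Edge 4: R (sign -) -> bounds (-inf, -3), value = -4
Edge 5: B (sign +) -> bounds (-4, -3), value = -7/2
Edge 6: R (sign -) -> bounds (-4, -7/2), value = -15/4
Edge 7: B (sign +) -> bounds (-15/4, -7/2), value = -29/8
Edge 8: R (sign -) -> bounds (-15/4, -29/8), value = -59/16
Game value = -59/16

-59/16


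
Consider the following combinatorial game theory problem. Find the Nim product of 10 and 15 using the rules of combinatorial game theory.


Nim multiplication is bilinear over XOR: (u XOR v) * w = (u*w) XOR (v*w).
So we split each operand into its bit components and XOR the pairwise Nim products.
10 = 2 + 8 (as XOR of powers of 2).
15 = 1 + 2 + 4 + 8 (as XOR of powers of 2).
Using the standard Nim-product table on single bits:
  2*2 = 3,   2*4 = 8,   2*8 = 12,
  4*4 = 6,   4*8 = 11,  8*8 = 13,
and  1*x = x (identity), k*l = l*k (commutative).
Pairwise Nim products:
  2 * 1 = 2
  2 * 2 = 3
  2 * 4 = 8
  2 * 8 = 12
  8 * 1 = 8
  8 * 2 = 12
  8 * 4 = 11
  8 * 8 = 13
XOR them: 2 XOR 3 XOR 8 XOR 12 XOR 8 XOR 12 XOR 11 XOR 13 = 7.
Result: 10 * 15 = 7 (in Nim).

7


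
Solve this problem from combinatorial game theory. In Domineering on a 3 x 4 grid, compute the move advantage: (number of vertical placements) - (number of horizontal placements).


Board is 3 x 4 (rows x cols).
Left (vertical) placements: (rows-1) * cols = 2 * 4 = 8
Right (horizontal) placements: rows * (cols-1) = 3 * 3 = 9
Advantage = Left - Right = 8 - 9 = -1

-1


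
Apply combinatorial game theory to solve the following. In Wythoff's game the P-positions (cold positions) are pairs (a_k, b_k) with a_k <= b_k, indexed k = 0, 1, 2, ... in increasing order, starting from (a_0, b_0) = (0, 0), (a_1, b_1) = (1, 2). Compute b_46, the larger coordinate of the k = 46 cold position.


By Wythoff's theorem, a_k = floor(k * phi) and b_k = floor(k * phi^2) = a_k + k, where phi = (1 + sqrt(5))/2 is the golden ratio.
phi = (1 + sqrt(5))/2 = 1.618034
phi^2 = phi + 1 = 2.618034
k = 46
k * phi^2 = 46 * 2.618034 = 120.429563
b_46 = floor(k * phi^2) = 120 (check: a_46 + k = 74 + 46 = 120)

120


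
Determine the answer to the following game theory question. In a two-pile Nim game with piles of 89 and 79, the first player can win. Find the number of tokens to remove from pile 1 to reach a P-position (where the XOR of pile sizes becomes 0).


Piles: 89 and 79
Current XOR: 89 XOR 79 = 22 (non-zero, so this is an N-position).
To make the XOR zero, we need to find a move that balances the piles.
For pile 1 (size 89): target = 89 XOR 22 = 79
We reduce pile 1 from 89 to 79.
Tokens removed: 89 - 79 = 10
Verification: 79 XOR 79 = 0

10


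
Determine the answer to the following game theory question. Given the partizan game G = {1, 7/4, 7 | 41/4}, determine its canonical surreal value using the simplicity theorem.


Left options: {1, 7/4, 7}, max = 7
Right options: {41/4}, min = 41/4
All options are numbers and max(Left) < min(Right), so by the simplicity theorem the value is the simplest (earliest-born) number strictly between 7 and 41/4.
Integers 8 through 10 all lie strictly between 7 and 41/4.
Among integers, the simplest (lowest birthday = smallest |n|; 0 is born on day 0, +-n on day n) is 8.
No non-integer in the interval can be simpler: if x is a non-integer in the interval, then floor(x) or ceil(x) also lies in the interval (the interval contains an integer), and both are proper prefixes of x's sign expansion, i.e. born earlier. So the game value is 8.
Game value = 8

8


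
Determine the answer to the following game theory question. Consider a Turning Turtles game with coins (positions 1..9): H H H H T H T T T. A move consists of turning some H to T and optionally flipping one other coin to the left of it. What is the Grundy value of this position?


Coins: H H H H T H T T T
Key fact: a single head at position k behaves exactly like a Nim heap of size k (turning it to T and optionally flipping a coin at j < k corresponds to moving the heap from k to j, or to 0), and heads combine as a disjunctive sum (two heads at the same place would cancel, matching j XOR j = 0). So the Nim-value is the XOR of the 1-indexed positions of the heads.
Face-up positions (1-indexed): [1, 2, 3, 4, 6]
XOR 0 with 1: 0 XOR 1 = 1
XOR 1 with 2: 1 XOR 2 = 3
XOR 3 with 3: 3 XOR 3 = 0
XOR 0 with 4: 0 XOR 4 = 4
XOR 4 with 6: 4 XOR 6 = 2
Nim-value = 2

2


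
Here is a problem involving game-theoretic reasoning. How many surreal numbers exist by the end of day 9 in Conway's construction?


Day 0: {|} = 0 is born. Count = 1.
Day n: the number of surreal numbers born by day n is 2^(n+1) - 1.
By day 0: 2^1 - 1 = 1
By day 1: 2^2 - 1 = 3
By day 2: 2^3 - 1 = 7
By day 3: 2^4 - 1 = 15
By day 4: 2^5 - 1 = 31
By day 5: 2^6 - 1 = 63
By day 6: 2^7 - 1 = 127
By day 7: 2^8 - 1 = 255
By day 8: 2^9 - 1 = 511
By day 9: 2^10 - 1 = 1023
By day 9: 1023 surreal numbers.

1023


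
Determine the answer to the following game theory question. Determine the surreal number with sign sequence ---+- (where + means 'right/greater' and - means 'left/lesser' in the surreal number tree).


Sign expansion: ---+-
Rule: track bounds (lo, hi), initially (-inf, +inf). On '+', the current value becomes lo and we move to the simplest number in (value, hi): value + 1 if hi = +inf, otherwise the midpoint (value + hi)/2. On '-', the current value becomes hi and we move to value - 1 if lo = -inf, otherwise the midpoint (lo + value)/2.
Start at 0.
Step 1: sign = -, move left. Bounds: (-inf, 0). Value = -1
Step 2: sign = -, move left. Bounds: (-inf, -1). Value = -2
Step 3: sign = -, move left. Bounds: (-inf, -2). Value = -3
Step 4: sign = +, move right. Bounds: (-3, -2). Value = -5/2
Step 5: sign = -, move left. Bounds: (-3, -5/2). Value = -11/4
The surreal number with sign expansion ---+- is -11/4.

-11/4


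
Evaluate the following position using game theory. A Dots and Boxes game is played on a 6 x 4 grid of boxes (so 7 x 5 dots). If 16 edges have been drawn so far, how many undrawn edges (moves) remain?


Grid: 6 x 4 boxes, i.e. 7 rows and 5 columns of dots.
Horizontal edges: (rows + 1) * cols = 7 * 4 = 28
Vertical edges: rows * (cols + 1) = 6 * 5 = 30
Total edges: 28 + 30 = 58
Edges drawn: 16
Remaining: 58 - 16 = 42

42


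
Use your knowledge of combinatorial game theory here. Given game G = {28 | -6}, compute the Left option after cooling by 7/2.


Original game: {28 | -6} (a switch {a | b} with a > b).
Cooling by t (for t below the temperature (a - b)/2 = 17) taxes each move by t: {a | b} cooled by t is {a - t | b + t}.
Cooling amount: t = 7/2
Cooled Left option: 28 - 7/2 = 49/2
Cooled Right option: -6 + 7/2 = -5/2
Cooled game: {49/2 | -5/2}
Left option = 49/2

49/2


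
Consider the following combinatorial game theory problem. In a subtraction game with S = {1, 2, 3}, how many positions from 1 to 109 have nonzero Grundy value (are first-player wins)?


Subtraction set S = {1, 2, 3}, so G(n) = n mod 4.
G(n) = 0 when n is a multiple of 4.
Multiples of 4 in [1, 109]: 27
N-positions (nonzero Grundy) = 109 - 27 = 82

82


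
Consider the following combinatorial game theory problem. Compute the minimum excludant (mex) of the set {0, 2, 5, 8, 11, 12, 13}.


Set = {0, 2, 5, 8, 11, 12, 13}
0 is in the set.
1 is NOT in the set. This is the mex.
mex = 1

1


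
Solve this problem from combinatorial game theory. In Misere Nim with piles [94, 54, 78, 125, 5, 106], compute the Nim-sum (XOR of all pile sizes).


We need the XOR (exclusive or) of all pile sizes.
After XOR-ing pile 1 (size 94): 0 XOR 94 = 94
After XOR-ing pile 2 (size 54): 94 XOR 54 = 104
After XOR-ing pile 3 (size 78): 104 XOR 78 = 38
After XOR-ing pile 4 (size 125): 38 XOR 125 = 91
After XOR-ing pile 5 (size 5): 91 XOR 5 = 94
After XOR-ing pile 6 (size 106): 94 XOR 106 = 52
The Nim-value of this position is 52.

52


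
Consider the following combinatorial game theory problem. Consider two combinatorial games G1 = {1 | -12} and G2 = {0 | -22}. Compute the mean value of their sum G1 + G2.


G1 = {1 | -12}, G2 = {0 | -22}
Each is a switch {a | b} with numbers a > b; its mean value is (a + b)/2, and mean value is additive over game sums: m(G1 + G2) = m(G1) + m(G2).
Mean of G1 = (1 + (-12))/2 = -11/2 = -11/2
Mean of G2 = (0 + (-22))/2 = -22/2 = -11
Mean of G1 + G2 = -11/2 + -11 = -33/2

-33/2


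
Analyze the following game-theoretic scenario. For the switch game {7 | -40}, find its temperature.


The game is {7 | -40}, a switch {a | b} with numbers a > b.
Cooling {a | b} by t gives {a - t | b + t}, which stops being hot when a - t = b + t, i.e. at t = (a - b)/2. So the temperature of a switch is (a - b)/2.
Temperature = (Left option - Right option) / 2
= (7 - (-40)) / 2
= 47 / 2
= 47/2

47/2


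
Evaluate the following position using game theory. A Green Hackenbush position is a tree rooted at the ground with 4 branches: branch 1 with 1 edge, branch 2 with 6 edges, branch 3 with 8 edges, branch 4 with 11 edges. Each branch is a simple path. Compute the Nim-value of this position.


The tree has 4 branches from the ground vertex.
In Green Hackenbush, the Nim-value of a simple path of length k is k.
Branch 1: length 1, Nim-value = 1
Branch 2: length 6, Nim-value = 6
Branch 3: length 8, Nim-value = 8
Branch 4: length 11, Nim-value = 11
Total Nim-value = XOR of all branch values:
0 XOR 1 = 1
1 XOR 6 = 7
7 XOR 8 = 15
15 XOR 11 = 4
Nim-value of the tree = 4

4


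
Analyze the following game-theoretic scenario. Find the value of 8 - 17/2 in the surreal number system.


x = 8, y = 17/2
Converting to common denominator: 2
x = 16/2, y = 17/2
x - y = 8 - 17/2 = -1/2

-1/2


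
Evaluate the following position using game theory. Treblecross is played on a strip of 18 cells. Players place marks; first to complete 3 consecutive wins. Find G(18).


Treblecross: place X on empty cells; 3-in-a-row wins.
Playing within two cells of an existing X lets the opponent win at once, so sensible play treats the cells i-2..i+2 around each X as dead. The player left with no safe cell loses, so this is a normal-play take-away game on strips of safe cells.
Placing X at cell i (0-indexed) of a strip of k safe cells leaves independent strips of sizes max(0, i-2) and max(0, k-i-3). Hence G(k) = mex{ G(max(0,i-2)) XOR G(max(0,k-i-3)) : 0 <= i < k }, with G(0) = 0.
G(1): splits (0,0):0^0=0 -> mex({0}) = 1
G(2): splits (0,0):0^0=0 -> mex({0}) = 1
G(3): splits (0,0):0^0=0 -> mex({0}) = 1
G(4): splits (0,1):0^1=1 (0,0):0^0=0 -> mex({0, 1}) = 2
G(5): splits (0,2):0^1=1 (0,1):0^1=1 (0,0):0^0=0 -> mex({0, 1}) = 2
G(6) = mex({1}) = 0
G(7) = mex({0, 1, 2}) = 3
G(8) = mex({0, 1, 2}) = 3
G(9) = mex({0, 2}) = 1
G(10) = mex({0, 2, 3}) = 1
G(11) = mex({0, 3}) = 1
G(12) = mex({1, 3}) = 0
G(13) = mex({0, 1, 2, 3}) = 4
G(14) = mex({0, 1, 2}) = 3
G(15) = mex({0, 1, 2}) = 3
G(16) = mex({0, 1, 2, 4}) = 3
G(17) = mex({0, 1, 3, 4}) = 2
G(18) = mex({0, 1, 3, 4}) = 2
Therefore G(18) = 2.

2


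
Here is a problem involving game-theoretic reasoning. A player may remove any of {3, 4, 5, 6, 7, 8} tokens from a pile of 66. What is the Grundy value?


The subtraction set is S = {3, 4, 5, 6, 7, 8}.
G(k) = mex{ G(k - s) : s in S, s <= k }. We compute iteratively: G(0) = 0.
G(1) = mex({}) = 0
G(2) = mex({}) = 0
G(3) = mex({0}) = 1
G(4) = mex({0}) = 1
G(5) = mex({0}) = 1
G(6) = mex({0, 1}) = 2
G(7) = mex({0, 1}) = 2
G(8) = mex({0, 1}) = 2
G(9) = mex({0, 1, 2}) = 3
G(10) = mex({0, 1, 2}) = 3
G(11) = mex({1, 2}) = 0
G(12) = mex({1, 2, 3}) = 0
G(13) = mex({1, 2, 3}) = 0
G(14) = mex({0, 2, 3}) = 1
G(15) = mex({0, 2, 3}) = 1
G(16) = mex({0, 2, 3}) = 1
G(17) = mex({0, 1, 3}) = 2
G(18) = mex({0, 1, 3}) = 2
Observe that G(11)..G(18) = 0, 0, 0, 1, 1, 1, 2, 2 repeats G(0)..G(7) = 0, 0, 0, 1, 1, 1, 2, 2.
For k >= max(S) = 8, G(k) is determined by the previous 8 values G(k-8)..G(k-1); a window of 8 consecutive values has recurred shifted by 11, so by induction G(k + 11) = G(k) for all k >= 0: the sequence is periodic from the start with period 11.
One period: G(0..10) = 0, 0, 0, 1, 1, 1, 2, 2, 2, 3, 3.
66 mod 11 = 0, so G(66) = G(0) = 0.

0


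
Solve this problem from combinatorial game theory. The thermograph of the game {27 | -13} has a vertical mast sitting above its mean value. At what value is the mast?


Game = {27 | -13}, a switch {a | b} with numbers a > b.
Its thermograph has left wall a - t and right wall b + t, which meet at t = (a - b)/2, where both equal (a + b)/2. So the mast (mean value) is at (a + b)/2.
Mean = (27 + (-13))/2 = 14/2 = 7

7


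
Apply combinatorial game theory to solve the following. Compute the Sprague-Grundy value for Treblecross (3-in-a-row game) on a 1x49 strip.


Treblecross: place X on empty cells; 3-in-a-row wins.
Playing within two cells of an existing X lets the opponent win at once, so sensible play treats the cells i-2..i+2 around each X as dead. The player left with no safe cell loses, so this is a normal-play take-away game on strips of safe cells.
Placing X at cell i (0-indexed) of a strip of k safe cells leaves independent strips of sizes max(0, i-2) and max(0, k-i-3). Hence G(k) = mex{ G(max(0,i-2)) XOR G(max(0,k-i-3)) : 0 <= i < k }, with G(0) = 0.
G(1): splits (0,0):0^0=0 -> mex({0}) = 1
G(2): splits (0,0):0^0=0 -> mex({0}) = 1
G(3): splits (0,0):0^0=0 -> mex({0}) = 1
G(4): splits (0,1):0^1=1 (0,0):0^0=0 -> mex({0, 1}) = 2
G(5): splits (0,2):0^1=1 (0,1):0^1=1 (0,0):0^0=0 -> mex({0, 1}) = 2
G(6) = mex({1}) = 0
G(7) = mex({0, 1, 2}) = 3
G(8) = mex({0, 1, 2}) = 3
G(9) = mex({0, 2}) = 1
G(10) = mex({0, 2, 3}) = 1
G(11) = mex({0, 3}) = 1
G(12) = mex({1, 3}) = 0
G(13) = mex({0, 1, 2, 3}) = 4
G(14) = mex({0, 1, 2}) = 3
G(15) = mex({0, 1, 2}) = 3
G(16) = mex({0, 1, 2, 4}) = 3
G(17) = mex({0, 1, 3, 4}) = 2
G(18) = mex({0, 1, 3, 4}) = 2
G(19) = mex({0, 1, 3, 5}) = 2
G(20) = mex({0, 1, 2, 3, 5}) = 4
G(21) = mex({0, 1, 2, 3, 5}) = 4
G(22) = mex({1, 2, 6}) = 0
G(23) = mex({0, 1, 2, 3, 4, 6}) = 5
G(24) = mex({0, 1, 2, 3, 4}) = 5
G(25) = mex({0, 1, 3, 4, 7}) = 2
G(26) = mex({0, 1, 3, 4, 5, 7}) = 2
G(27) = mex({0, 1, 3, 5}) = 2
G(28) = mex({0, 1, 2, 5}) = 3
G(29) = mex({0, 1, 2, 4, 5, 6}) = 3
G(30) = mex({1, 2, 4, 6}) = 0
G(31) = mex({0, 1, 2, 3, 4, 6}) = 5
G(32) = mex({1, 2, 3, 4, 7}) = 0
G(33) = mex({0, 3, 7}) = 1
G(34) = mex({0, 2, 3, 5, 7}) = 1
G(35) = mex({0, 2, 3, 5, 6}) = 1
G(36) = mex({0, 1, 2, 5, 6}) = 3
G(37) = mex({0, 1, 2, 4, 5, 6}) = 3
G(38) = mex({0, 1, 2, 4}) = 3
G(39) = mex({0, 1, 2, 3, 4, 7}) = 5
G(40) = mex({0, 1, 2, 3, 4, 5, 7}) = 6
G(41) = mex({0, 1, 2, 3, 5, 7}) = 4
G(42) = mex({0, 1, 2, 3, 5, 6, 7}) = 4
G(43) = mex({0, 2, 3, 5, 6}) = 1
G(44) = mex({1, 2, 3, 4, 5, 6}) = 0
G(45) = mex({0, 1, 2, 3, 4, 6, 7}) = 5
G(46) = mex({0, 1, 2, 3, 4, 7}) = 5
G(47) = mex({0, 1, 2, 3, 4, 5, 7}) = 6
G(48) = mex({0, 1, 2, 3, 4, 5, 7}) = 6
G(49) = mex({0, 1, 3, 4, 5, 7}) = 2
Therefore G(49) = 2.

2


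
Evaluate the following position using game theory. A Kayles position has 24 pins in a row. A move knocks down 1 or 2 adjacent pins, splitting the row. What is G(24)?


Kayles: a move removes 1 or 2 adjacent pins from a contiguous row.
Removing pins from a row of k leaves two independent rows (a, b) with a + b = k - 1 (one pin) or a + b = k - 2 (two pins); an end removal gives a = 0.
By Sprague-Grundy, G(k) = mex{ G(a) XOR G(b) } over all these splits. G(0) = 0.
G(1): splits (0,0):0^0=0 -> mex({0}) = 1
G(2): splits (0,1):0^1=1 (0,0):0^0=0 -> mex({0, 1}) = 2
G(3): splits (0,2):0^2=2 (1,1):1^1=0 (0,1):0^1=1 -> mex({0, 1, 2}) = 3
G(4): splits (0,3):0^3=3 (1,2):1^2=3 (0,2):0^2=2 (1,1):1^1=0 -> mex({0, 2, 3}) = 1
G(5): splits (0,4):0^1=1 (1,3):1^3=2 (2,2):2^2=0 (0,3):0^3=3 (1,2):1^2=3 -> mex({0, 1, 2, 3}) = 4
G(6) = mex({0, 1, 2, 4}) = 3
G(7) = mex({0, 1, 3, 4, 5}) = 2
G(8) = mex({0, 2, 3, 5, 6}) = 1
G(9) = mex({0, 1, 2, 3, 6, 7}) = 4
G(10) = mex({0, 1, 3, 4, 5, 7}) = 2
G(11) = mex({0, 1, 2, 3, 4, 5}) = 6
G(12) = mex({0, 1, 2, 3, 5, 6, 7}) = 4
G(13) = mex({0, 2, 3, 4, 6, 7}) = 1
G(14) = mex({0, 1, 4, 5, 6, 7}) = 2
G(15) = mex({0, 1, 2, 3, 4, 5, 6}) = 7
G(16) = mex({0, 2, 3, 5, 6, 7}) = 1
G(17) = mex({0, 1, 2, 3, 5, 6, 7}) = 4
G(18) = mex({0, 1, 2, 4, 5, 6}) = 3
G(19) = mex({0, 1, 3, 4, 5, 7}) = 2
G(20) = mex({0, 2, 3, 4, 5, 6, 7}) = 1
G(21) = mex({0, 1, 2, 3, 5, 6, 7}) = 4
G(22) = mex({0, 1, 2, 3, 4, 5, 7}) = 6
G(23) = mex({0, 1, 2, 3, 4, 5, 6}) = 7
G(24) = mex({0, 1, 2, 3, 5, 6, 7}) = 4
Therefore G(24) = 4.

4


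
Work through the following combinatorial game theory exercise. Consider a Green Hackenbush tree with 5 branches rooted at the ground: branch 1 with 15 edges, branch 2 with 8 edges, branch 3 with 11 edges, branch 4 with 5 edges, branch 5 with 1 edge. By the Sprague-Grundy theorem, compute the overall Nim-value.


The tree has 5 branches from the ground vertex.
In Green Hackenbush, the Nim-value of a simple path of length k is k.
Branch 1: length 15, Nim-value = 15
Branch 2: length 8, Nim-value = 8
Branch 3: length 11, Nim-value = 11
Branch 4: length 5, Nim-value = 5
Branch 5: length 1, Nim-value = 1
Total Nim-value = XOR of all branch values:
0 XOR 15 = 15
15 XOR 8 = 7
7 XOR 11 = 12
12 XOR 5 = 9
9 XOR 1 = 8
Nim-value of the tree = 8

8


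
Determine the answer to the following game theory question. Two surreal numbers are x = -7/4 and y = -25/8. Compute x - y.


x = -7/4, y = -25/8
Converting to common denominator: 8
x = -14/8, y = -25/8
x - y = -7/4 - -25/8 = 11/8

11/8


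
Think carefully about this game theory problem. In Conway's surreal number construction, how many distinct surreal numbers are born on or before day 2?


Day 0: {|} = 0 is born. Count = 1.
Day n: the number of surreal numbers born by day n is 2^(n+1) - 1.
By day 0: 2^1 - 1 = 1
By day 1: 2^2 - 1 = 3
By day 2: 2^3 - 1 = 7
By day 2: 7 surreal numbers.

7


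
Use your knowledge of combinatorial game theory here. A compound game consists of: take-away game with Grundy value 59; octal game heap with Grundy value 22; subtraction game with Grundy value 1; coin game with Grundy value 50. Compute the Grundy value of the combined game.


By the Sprague-Grundy theorem, the Grundy value of a sum of games is the XOR of individual Grundy values.
take-away game: Grundy value = 59. Running XOR: 0 XOR 59 = 59
octal game heap: Grundy value = 22. Running XOR: 59 XOR 22 = 45
subtraction game: Grundy value = 1. Running XOR: 45 XOR 1 = 44
coin game: Grundy value = 50. Running XOR: 44 XOR 50 = 30
The combined Grundy value is 30.

30


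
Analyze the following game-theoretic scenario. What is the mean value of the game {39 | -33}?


Game = {39 | -33}, a switch {a | b} with numbers a > b.
Its thermograph has left wall a - t and right wall b + t, which meet at t = (a - b)/2, where both equal (a + b)/2. So the mast (mean value) is at (a + b)/2.
Mean = (39 + (-33))/2 = 6/2 = 3

3


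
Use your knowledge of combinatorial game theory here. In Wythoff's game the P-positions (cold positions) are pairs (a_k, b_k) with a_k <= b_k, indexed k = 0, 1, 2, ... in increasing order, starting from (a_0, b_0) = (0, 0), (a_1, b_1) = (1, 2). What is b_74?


By Wythoff's theorem, a_k = floor(k * phi) and b_k = floor(k * phi^2) = a_k + k, where phi = (1 + sqrt(5))/2 is the golden ratio.
phi = (1 + sqrt(5))/2 = 1.618034
phi^2 = phi + 1 = 2.618034
k = 74
k * phi^2 = 74 * 2.618034 = 193.734515
b_74 = floor(k * phi^2) = 193 (check: a_74 + k = 119 + 74 = 193)

193


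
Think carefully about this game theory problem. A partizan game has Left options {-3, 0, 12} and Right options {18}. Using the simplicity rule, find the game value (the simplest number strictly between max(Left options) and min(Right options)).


Left options: {-3, 0, 12}, max = 12
Right options: {18}, min = 18
All options are numbers and max(Left) < min(Right), so by the simplicity theorem the value is the simplest (earliest-born) number strictly between 12 and 18.
Integers 13 through 17 all lie strictly between 12 and 18.
Among integers, the simplest (lowest birthday = smallest |n|; 0 is born on day 0, +-n on day n) is 13.
No non-integer in the interval can be simpler: if x is a non-integer in the interval, then floor(x) or ceil(x) also lies in the interval (the interval contains an integer), and both are proper prefixes of x's sign expansion, i.e. born earlier. So the game value is 13.
Game value = 13

13


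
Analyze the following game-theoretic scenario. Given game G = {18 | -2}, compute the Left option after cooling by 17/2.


Original game: {18 | -2} (a switch {a | b} with a > b).
Cooling by t (for t below the temperature (a - b)/2 = 10) taxes each move by t: {a | b} cooled by t is {a - t | b + t}.
Cooling amount: t = 17/2
Cooled Left option: 18 - 17/2 = 19/2
Cooled Right option: -2 + 17/2 = 13/2
Cooled game: {19/2 | 13/2}
Left option = 19/2

19/2


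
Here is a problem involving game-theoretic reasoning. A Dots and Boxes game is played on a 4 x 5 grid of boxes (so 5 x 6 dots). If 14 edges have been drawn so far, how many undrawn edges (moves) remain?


Grid: 4 x 5 boxes, i.e. 5 rows and 6 columns of dots.
Horizontal edges: (rows + 1) * cols = 5 * 5 = 25
Vertical edges: rows * (cols + 1) = 4 * 6 = 24
Total edges: 25 + 24 = 49
Edges drawn: 14
Remaining: 49 - 14 = 35

35


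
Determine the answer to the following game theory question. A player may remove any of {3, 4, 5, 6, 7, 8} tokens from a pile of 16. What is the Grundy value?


The subtraction set is S = {3, 4, 5, 6, 7, 8}.
G(k) = mex{ G(k - s) : s in S, s <= k }. We compute iteratively: G(0) = 0.
G(1) = mex({}) = 0
G(2) = mex({}) = 0
G(3) = mex({0}) = 1
G(4) = mex({0}) = 1
G(5) = mex({0}) = 1
G(6) = mex({0, 1}) = 2
G(7) = mex({0, 1}) = 2
G(8) = mex({0, 1}) = 2
G(9) = mex({0, 1, 2}) = 3
G(10) = mex({0, 1, 2}) = 3
G(11) = mex({1, 2}) = 0
G(12) = mex({1, 2, 3}) = 0
G(13) = mex({1, 2, 3}) = 0
G(14) = mex({0, 2, 3}) = 1
G(15) = mex({0, 2, 3}) = 1
G(16) = mex({0, 2, 3}) = 1
Therefore G(16) = 1.

1


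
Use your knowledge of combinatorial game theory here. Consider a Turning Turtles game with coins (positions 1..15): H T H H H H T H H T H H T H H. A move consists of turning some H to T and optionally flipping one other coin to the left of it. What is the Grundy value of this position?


Coins: H T H H H H T H H T H H T H H
Key fact: a single head at position k behaves exactly like a Nim heap of size k (turning it to T and optionally flipping a coin at j < k corresponds to moving the heap from k to j, or to 0), and heads combine as a disjunctive sum (two heads at the same place would cancel, matching j XOR j = 0). So the Nim-value is the XOR of the 1-indexed positions of the heads.
Face-up positions (1-indexed): [1, 3, 4, 5, 6, 8, 9, 11, 12, 14, 15]
XOR 0 with 1: 0 XOR 1 = 1
XOR 1 with 3: 1 XOR 3 = 2
XOR 2 with 4: 2 XOR 4 = 6
XOR 6 with 5: 6 XOR 5 = 3
XOR 3 with 6: 3 XOR 6 = 5
XOR 5 with 8: 5 XOR 8 = 13
XOR 13 with 9: 13 XOR 9 = 4
XOR 4 with 11: 4 XOR 11 = 15
XOR 15 with 12: 15 XOR 12 = 3
XOR 3 with 14: 3 XOR 14 = 13
XOR 13 with 15: 13 XOR 15 = 2
Nim-value = 2

2


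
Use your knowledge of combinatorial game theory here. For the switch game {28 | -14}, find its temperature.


The game is {28 | -14}, a switch {a | b} with numbers a > b.
Cooling {a | b} by t gives {a - t | b + t}, which stops being hot when a - t = b + t, i.e. at t = (a - b)/2. So the temperature of a switch is (a - b)/2.
Temperature = (Left option - Right option) / 2
= (28 - (-14)) / 2
= 42 / 2
= 21

21


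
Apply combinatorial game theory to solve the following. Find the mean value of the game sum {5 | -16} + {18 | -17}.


G1 = {5 | -16}, G2 = {18 | -17}
Each is a switch {a | b} with numbers a > b; its mean value is (a + b)/2, and mean value is additive over game sums: m(G1 + G2) = m(G1) + m(G2).
Mean of G1 = (5 + (-16))/2 = -11/2 = -11/2
Mean of G2 = (18 + (-17))/2 = 1/2 = 1/2
Mean of G1 + G2 = -11/2 + 1/2 = -5

-5


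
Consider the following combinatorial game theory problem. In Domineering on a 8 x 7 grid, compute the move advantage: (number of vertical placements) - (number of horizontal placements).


Board is 8 x 7 (rows x cols).
Left (vertical) placements: (rows-1) * cols = 7 * 7 = 49
Right (horizontal) placements: rows * (cols-1) = 8 * 6 = 48
Advantage = Left - Right = 49 - 48 = 1

1


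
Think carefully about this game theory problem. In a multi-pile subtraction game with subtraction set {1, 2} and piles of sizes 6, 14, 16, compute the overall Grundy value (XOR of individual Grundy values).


Subtraction set: {1, 2}
For this subtraction set, G(n) = n mod 3 (period = max + 1 = 3).
Pile 1 (size 6): G(6) = 6 mod 3 = 0
Pile 2 (size 14): G(14) = 14 mod 3 = 2
Pile 3 (size 16): G(16) = 16 mod 3 = 1
Total Grundy value = XOR of all: 0 XOR 2 XOR 1 = 3

3


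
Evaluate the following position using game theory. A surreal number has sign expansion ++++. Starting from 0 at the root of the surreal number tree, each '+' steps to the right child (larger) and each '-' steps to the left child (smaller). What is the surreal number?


Sign expansion: ++++
Rule: track bounds (lo, hi), initially (-inf, +inf). On '+', the current value becomes lo and we move to the simplest number in (value, hi): value + 1 if hi = +inf, otherwise the midpoint (value + hi)/2. On '-', the current value becomes hi and we move to value - 1 if lo = -inf, otherwise the midpoint (lo + value)/2.
Start at 0.
Step 1: sign = +, move right. Bounds: (0, +inf). Value = 1
Step 2: sign = +, move right. Bounds: (1, +inf). Value = 2
Step 3: sign = +, move right. Bounds: (2, +inf). Value = 3
Step 4: sign = +, move right. Bounds: (3, +inf). Value = 4
The surreal number with sign expansion ++++ is 4.

4


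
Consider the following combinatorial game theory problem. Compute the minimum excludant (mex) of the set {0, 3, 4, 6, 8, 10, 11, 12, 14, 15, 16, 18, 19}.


Set = {0, 3, 4, 6, 8, 10, 11, 12, 14, 15, 16, 18, 19}
0 is in the set.
1 is NOT in the set. This is the mex.
mex = 1

1


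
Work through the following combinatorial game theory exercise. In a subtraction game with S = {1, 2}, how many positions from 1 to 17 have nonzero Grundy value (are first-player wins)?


Subtraction set S = {1, 2}, so G(n) = n mod 3.
G(n) = 0 when n is a multiple of 3.
Multiples of 3 in [1, 17]: 5
N-positions (nonzero Grundy) = 17 - 5 = 12

12


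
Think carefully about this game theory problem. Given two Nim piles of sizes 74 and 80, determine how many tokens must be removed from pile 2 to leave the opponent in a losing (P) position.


Piles: 74 and 80
Current XOR: 74 XOR 80 = 26 (non-zero, so this is an N-position).
To make the XOR zero, we need to find a move that balances the piles.
For pile 2 (size 80): target = 80 XOR 26 = 74
We reduce pile 2 from 80 to 74.
Tokens removed: 80 - 74 = 6
Verification: 74 XOR 74 = 0

6


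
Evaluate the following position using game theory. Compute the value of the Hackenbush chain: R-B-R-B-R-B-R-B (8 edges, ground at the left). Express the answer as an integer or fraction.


Edges (from ground): R-B-R-B-R-B-R-B
By Berlekamp's sign-expansion rule, a Blue-Red Hackenbush stalk has the value of the surreal number whose sign sequence is the edge sequence with B -> + and R -> -.
Sign sequence: -+-+-+-+
Trace the sign expansion in the surreal number tree, starting from 0:
Edge 1: R (sign -) -> bounds (-inf, 0), value = -1
Edge 2: B (sign +) -> bounds (-1, 0), value = -1/2
Edge 3: R (sign -) -> bounds (-1, -1/2), value = -3/4
Edge 4: B (sign +) -> bounds (-3/4, -1/2), value = -5/8
Edge 5: R (sign -) -> bounds (-3/4, -5/8), value = -11/16
Edge 6: B (sign +) -> bounds (-11/16, -5/8), value = -21/32
Edge 7: R (sign -) -> bounds (-11/16, -21/32), value = -43/64
Edge 8: B (sign +) -> bounds (-43/64, -21/32), value = -85/128
Game value = -85/128

-85/128


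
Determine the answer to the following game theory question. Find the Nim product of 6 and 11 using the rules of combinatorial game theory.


Nim multiplication is bilinear over XOR: (u XOR v) * w = (u*w) XOR (v*w).
So we split each operand into its bit components and XOR the pairwise Nim products.
6 = 2 + 4 (as XOR of powers of 2).
11 = 1 + 2 + 8 (as XOR of powers of 2).
Using the standard Nim-product table on single bits:
  2*2 = 3,   2*4 = 8,   2*8 = 12,
  4*4 = 6,   4*8 = 11,  8*8 = 13,
and  1*x = x (identity), k*l = l*k (commutative).
Pairwise Nim products:
  2 * 1 = 2
  2 * 2 = 3
  2 * 8 = 12
  4 * 1 = 4
  4 * 2 = 8
  4 * 8 = 11
XOR them: 2 XOR 3 XOR 12 XOR 4 XOR 8 XOR 11 = 10.
Result: 6 * 11 = 10 (in Nim).

10


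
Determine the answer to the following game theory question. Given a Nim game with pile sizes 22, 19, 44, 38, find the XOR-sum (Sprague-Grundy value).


We need the XOR (exclusive or) of all pile sizes.
After XOR-ing pile 1 (size 22): 0 XOR 22 = 22
After XOR-ing pile 2 (size 19): 22 XOR 19 = 5
After XOR-ing pile 3 (size 44): 5 XOR 44 = 41
After XOR-ing pile 4 (size 38): 41 XOR 38 = 15
The Nim-value of this position is 15.

15


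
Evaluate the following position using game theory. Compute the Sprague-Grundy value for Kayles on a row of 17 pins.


Kayles: a move removes 1 or 2 adjacent pins from a contiguous row.
Removing pins from a row of k leaves two independent rows (a, b) with a + b = k - 1 (one pin) or a + b = k - 2 (two pins); an end removal gives a = 0.
By Sprague-Grundy, G(k) = mex{ G(a) XOR G(b) } over all these splits. G(0) = 0.
G(1): splits (0,0):0^0=0 -> mex({0}) = 1
G(2): splits (0,1):0^1=1 (0,0):0^0=0 -> mex({0, 1}) = 2
G(3): splits (0,2):0^2=2 (1,1):1^1=0 (0,1):0^1=1 -> mex({0, 1, 2}) = 3
G(4): splits (0,3):0^3=3 (1,2):1^2=3 (0,2):0^2=2 (1,1):1^1=0 -> mex({0, 2, 3}) = 1
G(5): splits (0,4):0^1=1 (1,3):1^3=2 (2,2):2^2=0 (0,3):0^3=3 (1,2):1^2=3 -> mex({0, 1, 2, 3}) = 4
G(6) = mex({0, 1, 2, 4}) = 3
G(7) = mex({0, 1, 3, 4, 5}) = 2
G(8) = mex({0, 2, 3, 5, 6}) = 1
G(9) = mex({0, 1, 2, 3, 6, 7}) = 4
G(10) = mex({0, 1, 3, 4, 5, 7}) = 2
G(11) = mex({0, 1, 2, 3, 4, 5}) = 6
G(12) = mex({0, 1, 2, 3, 5, 6, 7}) = 4
G(13) = mex({0, 2, 3, 4, 6, 7}) = 1
G(14) = mex({0, 1, 4, 5, 6, 7}) = 2
G(15) = mex({0, 1, 2, 3, 4, 5, 6}) = 7
G(16) = mex({0, 2, 3, 5, 6, 7}) = 1
G(17) = mex({0, 1, 2, 3, 5, 6, 7}) = 4
Therefore G(17) = 4.

4


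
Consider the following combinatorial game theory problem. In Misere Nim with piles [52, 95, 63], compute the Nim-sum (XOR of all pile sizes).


We need the XOR (exclusive or) of all pile sizes.
After XOR-ing pile 1 (size 52): 0 XOR 52 = 52
After XOR-ing pile 2 (size 95): 52 XOR 95 = 107
After XOR-ing pile 3 (size 63): 107 XOR 63 = 84
The Nim-value of this position is 84.

84
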